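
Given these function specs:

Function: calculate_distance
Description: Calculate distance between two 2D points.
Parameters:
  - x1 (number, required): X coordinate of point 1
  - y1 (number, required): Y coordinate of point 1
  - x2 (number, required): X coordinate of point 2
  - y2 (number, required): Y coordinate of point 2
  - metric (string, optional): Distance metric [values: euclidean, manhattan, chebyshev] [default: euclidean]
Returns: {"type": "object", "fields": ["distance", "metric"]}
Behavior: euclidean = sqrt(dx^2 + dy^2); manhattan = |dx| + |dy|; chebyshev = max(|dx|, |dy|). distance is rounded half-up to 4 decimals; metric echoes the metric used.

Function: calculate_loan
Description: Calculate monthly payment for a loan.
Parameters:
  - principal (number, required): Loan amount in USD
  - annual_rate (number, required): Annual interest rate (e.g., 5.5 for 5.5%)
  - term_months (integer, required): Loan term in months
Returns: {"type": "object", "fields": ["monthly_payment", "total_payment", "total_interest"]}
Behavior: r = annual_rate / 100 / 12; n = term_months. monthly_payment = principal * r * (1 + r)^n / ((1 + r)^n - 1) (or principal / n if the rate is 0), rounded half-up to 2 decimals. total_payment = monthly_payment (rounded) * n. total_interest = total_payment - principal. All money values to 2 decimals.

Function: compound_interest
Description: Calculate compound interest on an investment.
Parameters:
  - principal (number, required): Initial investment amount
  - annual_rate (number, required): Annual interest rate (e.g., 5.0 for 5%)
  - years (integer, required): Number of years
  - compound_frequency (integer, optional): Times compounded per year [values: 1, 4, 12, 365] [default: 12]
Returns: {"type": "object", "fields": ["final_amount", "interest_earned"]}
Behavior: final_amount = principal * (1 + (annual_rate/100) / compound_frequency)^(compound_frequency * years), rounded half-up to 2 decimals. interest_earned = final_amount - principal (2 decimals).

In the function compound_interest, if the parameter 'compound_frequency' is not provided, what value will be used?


The compound_interest spec declares:
  - compound_frequency (integer, optional): Times compounded per year [values: 1, 4, 12, 365] [default: 12]
Default:
12


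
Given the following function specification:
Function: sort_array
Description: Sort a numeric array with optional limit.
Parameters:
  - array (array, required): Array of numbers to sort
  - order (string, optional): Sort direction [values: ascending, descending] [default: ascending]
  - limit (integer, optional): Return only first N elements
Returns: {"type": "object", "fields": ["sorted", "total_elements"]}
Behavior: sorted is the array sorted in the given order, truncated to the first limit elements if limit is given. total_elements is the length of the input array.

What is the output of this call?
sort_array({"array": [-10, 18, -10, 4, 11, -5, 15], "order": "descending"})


sorted descending: [18, 15, 11, 4, -5, -10, -10]
total_elements = len(input) = 7
Output:
{"sorted": [18, 15, 11, 4, -5, -10, -10], "total_elements": 7}


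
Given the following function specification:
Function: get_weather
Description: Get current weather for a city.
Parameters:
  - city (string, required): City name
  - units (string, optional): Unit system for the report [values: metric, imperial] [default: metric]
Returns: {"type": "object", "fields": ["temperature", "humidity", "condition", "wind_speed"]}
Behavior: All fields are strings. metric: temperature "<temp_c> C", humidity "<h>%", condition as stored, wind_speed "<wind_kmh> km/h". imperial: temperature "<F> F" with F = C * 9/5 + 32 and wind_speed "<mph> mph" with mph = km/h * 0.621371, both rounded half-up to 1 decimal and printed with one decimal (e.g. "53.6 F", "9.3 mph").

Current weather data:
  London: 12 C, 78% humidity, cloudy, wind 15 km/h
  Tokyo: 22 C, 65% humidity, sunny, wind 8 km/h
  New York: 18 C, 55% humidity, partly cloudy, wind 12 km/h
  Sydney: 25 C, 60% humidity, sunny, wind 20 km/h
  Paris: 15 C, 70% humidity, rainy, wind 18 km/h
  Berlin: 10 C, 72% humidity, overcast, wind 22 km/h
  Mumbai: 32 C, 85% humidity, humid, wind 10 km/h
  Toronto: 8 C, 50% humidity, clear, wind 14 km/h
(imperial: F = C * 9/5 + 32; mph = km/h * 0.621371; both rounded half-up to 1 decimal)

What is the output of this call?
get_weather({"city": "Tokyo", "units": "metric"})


Tokyo record: 22 C, 65%, sunny, 8 km/h
metric: report values as stored ('<temp_c> C', '<humidity>%', '<wind_kmh> km/h')
Output:
{"temperature": "22 C", "humidity": "65%", "condition": "sunny", "wind_speed": "8 km/h"}


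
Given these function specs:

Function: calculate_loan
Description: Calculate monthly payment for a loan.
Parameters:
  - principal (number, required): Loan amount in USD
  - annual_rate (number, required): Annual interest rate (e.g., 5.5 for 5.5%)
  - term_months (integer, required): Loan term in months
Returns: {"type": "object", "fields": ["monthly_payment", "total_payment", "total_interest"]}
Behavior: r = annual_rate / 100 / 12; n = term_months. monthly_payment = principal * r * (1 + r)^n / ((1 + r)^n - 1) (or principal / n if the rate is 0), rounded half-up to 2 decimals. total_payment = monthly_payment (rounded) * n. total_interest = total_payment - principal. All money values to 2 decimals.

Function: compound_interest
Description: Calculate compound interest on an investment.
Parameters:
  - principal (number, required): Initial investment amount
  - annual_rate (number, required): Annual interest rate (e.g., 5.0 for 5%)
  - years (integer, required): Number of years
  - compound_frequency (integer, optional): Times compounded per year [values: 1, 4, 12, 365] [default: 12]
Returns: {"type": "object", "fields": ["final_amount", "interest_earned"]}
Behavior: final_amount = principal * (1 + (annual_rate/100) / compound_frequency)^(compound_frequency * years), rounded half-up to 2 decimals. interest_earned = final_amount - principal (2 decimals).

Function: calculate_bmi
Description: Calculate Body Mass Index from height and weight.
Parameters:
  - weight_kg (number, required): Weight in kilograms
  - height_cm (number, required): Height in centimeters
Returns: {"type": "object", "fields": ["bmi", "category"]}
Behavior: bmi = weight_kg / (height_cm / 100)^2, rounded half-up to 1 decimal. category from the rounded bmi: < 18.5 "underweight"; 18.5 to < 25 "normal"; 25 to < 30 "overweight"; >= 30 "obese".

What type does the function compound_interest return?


The compound_interest spec declares Returns: {"type": "object", "fields": ["final_amount", "interest_earned"]}
Type:
object


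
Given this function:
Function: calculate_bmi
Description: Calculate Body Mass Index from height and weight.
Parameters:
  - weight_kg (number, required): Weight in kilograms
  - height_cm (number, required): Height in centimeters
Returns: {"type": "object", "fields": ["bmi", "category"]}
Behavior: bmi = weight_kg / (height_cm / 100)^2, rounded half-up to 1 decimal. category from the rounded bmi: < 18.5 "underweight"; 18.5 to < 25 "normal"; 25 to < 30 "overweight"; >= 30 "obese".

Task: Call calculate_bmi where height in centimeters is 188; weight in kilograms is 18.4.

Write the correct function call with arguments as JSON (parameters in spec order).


Mapping each described value to its parameter name:
  'Height in centimeters' -> height_cm = 188
  'Weight in kilograms' -> weight_kg = 18.4
calculate_bmi({"weight_kg": 18.4, "height_cm": 188})


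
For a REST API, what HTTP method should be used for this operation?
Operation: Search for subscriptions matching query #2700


GET = read, POST = create, PUT = update/replace, DELETE = remove
This operation is a read.
GET


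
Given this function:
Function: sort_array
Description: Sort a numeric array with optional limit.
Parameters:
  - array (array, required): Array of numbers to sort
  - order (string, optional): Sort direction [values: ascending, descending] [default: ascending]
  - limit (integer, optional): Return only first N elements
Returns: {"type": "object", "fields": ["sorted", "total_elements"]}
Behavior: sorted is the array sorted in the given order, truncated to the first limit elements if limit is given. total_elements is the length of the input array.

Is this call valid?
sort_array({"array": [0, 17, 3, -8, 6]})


Checking all required parameters present and types match... All valid.
Valid


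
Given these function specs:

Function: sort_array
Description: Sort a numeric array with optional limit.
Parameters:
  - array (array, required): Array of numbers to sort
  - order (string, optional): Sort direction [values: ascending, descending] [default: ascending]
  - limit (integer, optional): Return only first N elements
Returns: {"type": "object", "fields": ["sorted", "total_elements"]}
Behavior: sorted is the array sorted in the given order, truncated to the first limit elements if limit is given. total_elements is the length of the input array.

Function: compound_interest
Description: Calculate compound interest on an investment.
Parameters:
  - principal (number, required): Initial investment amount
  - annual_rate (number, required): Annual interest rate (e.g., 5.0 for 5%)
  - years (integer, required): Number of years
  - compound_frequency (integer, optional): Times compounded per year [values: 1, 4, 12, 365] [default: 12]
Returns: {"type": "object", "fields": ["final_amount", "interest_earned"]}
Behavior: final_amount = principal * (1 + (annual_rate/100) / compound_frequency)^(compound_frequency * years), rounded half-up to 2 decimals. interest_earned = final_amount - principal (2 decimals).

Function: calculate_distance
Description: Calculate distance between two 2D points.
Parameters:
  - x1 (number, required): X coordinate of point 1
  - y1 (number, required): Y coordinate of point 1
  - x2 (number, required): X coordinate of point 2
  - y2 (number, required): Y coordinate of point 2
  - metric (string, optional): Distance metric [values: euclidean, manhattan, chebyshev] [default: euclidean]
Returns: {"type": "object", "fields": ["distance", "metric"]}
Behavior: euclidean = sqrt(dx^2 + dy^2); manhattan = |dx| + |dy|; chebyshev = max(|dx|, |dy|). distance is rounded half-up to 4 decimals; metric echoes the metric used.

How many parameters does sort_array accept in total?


Parameters of sort_array: array (required), order (optional), limit (optional)
Total:
3


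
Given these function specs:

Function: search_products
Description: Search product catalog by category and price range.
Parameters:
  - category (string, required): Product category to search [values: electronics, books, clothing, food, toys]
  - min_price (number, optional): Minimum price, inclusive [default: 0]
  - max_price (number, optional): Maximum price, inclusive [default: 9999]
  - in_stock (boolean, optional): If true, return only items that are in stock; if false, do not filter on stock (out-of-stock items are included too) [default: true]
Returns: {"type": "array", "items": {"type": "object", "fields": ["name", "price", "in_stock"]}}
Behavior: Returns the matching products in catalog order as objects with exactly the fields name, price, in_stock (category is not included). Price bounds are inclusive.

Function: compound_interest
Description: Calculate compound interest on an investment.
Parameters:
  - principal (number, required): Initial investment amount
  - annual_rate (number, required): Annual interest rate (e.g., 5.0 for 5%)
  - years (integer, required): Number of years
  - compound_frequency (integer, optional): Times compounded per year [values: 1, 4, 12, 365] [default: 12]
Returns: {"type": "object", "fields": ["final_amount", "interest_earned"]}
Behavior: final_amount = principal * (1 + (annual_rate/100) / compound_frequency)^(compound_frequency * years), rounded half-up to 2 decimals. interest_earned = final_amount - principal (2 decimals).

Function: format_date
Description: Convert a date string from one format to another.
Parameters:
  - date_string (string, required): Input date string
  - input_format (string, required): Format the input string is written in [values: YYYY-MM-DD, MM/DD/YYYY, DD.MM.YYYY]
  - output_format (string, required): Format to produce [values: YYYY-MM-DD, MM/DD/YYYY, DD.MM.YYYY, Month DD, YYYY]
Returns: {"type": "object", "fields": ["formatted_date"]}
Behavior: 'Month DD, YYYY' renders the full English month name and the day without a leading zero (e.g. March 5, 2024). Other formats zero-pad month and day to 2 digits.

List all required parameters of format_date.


Parameters of format_date and their required/optional flag:
  date_string: required
  input_format: required
  output_format: required
date_string, input_format, output_format


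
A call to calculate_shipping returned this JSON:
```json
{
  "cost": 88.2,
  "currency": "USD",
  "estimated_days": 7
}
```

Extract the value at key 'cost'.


88.2


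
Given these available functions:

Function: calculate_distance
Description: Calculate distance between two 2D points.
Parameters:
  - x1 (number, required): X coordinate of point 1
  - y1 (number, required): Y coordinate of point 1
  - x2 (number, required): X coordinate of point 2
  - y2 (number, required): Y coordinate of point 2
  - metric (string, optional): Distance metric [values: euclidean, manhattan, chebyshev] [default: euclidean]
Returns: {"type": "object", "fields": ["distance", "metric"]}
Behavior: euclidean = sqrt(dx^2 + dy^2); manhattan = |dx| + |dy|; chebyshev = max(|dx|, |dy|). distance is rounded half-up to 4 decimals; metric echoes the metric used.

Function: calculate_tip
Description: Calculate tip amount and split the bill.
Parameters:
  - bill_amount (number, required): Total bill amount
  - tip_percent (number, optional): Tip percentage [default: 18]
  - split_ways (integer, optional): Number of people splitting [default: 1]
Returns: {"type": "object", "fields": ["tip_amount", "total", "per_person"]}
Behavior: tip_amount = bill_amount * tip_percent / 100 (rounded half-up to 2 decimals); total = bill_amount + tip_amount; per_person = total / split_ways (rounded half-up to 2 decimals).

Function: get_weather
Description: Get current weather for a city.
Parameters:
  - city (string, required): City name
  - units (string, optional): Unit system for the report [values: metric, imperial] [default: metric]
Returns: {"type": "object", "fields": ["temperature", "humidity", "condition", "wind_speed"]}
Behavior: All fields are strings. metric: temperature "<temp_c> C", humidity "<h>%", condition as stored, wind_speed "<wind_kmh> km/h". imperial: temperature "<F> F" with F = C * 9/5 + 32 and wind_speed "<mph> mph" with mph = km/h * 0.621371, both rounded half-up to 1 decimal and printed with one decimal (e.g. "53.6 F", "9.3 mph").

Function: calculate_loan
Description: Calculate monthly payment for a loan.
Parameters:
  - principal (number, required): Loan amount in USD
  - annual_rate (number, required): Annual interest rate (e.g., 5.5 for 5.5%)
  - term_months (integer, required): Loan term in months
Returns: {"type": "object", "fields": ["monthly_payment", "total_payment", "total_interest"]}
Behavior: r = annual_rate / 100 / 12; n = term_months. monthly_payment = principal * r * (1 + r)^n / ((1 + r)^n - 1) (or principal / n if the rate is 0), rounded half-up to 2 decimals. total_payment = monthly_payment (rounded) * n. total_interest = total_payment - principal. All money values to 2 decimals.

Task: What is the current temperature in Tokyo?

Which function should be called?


The task needs a function whose description is: Get current weather for a city.
get_weather


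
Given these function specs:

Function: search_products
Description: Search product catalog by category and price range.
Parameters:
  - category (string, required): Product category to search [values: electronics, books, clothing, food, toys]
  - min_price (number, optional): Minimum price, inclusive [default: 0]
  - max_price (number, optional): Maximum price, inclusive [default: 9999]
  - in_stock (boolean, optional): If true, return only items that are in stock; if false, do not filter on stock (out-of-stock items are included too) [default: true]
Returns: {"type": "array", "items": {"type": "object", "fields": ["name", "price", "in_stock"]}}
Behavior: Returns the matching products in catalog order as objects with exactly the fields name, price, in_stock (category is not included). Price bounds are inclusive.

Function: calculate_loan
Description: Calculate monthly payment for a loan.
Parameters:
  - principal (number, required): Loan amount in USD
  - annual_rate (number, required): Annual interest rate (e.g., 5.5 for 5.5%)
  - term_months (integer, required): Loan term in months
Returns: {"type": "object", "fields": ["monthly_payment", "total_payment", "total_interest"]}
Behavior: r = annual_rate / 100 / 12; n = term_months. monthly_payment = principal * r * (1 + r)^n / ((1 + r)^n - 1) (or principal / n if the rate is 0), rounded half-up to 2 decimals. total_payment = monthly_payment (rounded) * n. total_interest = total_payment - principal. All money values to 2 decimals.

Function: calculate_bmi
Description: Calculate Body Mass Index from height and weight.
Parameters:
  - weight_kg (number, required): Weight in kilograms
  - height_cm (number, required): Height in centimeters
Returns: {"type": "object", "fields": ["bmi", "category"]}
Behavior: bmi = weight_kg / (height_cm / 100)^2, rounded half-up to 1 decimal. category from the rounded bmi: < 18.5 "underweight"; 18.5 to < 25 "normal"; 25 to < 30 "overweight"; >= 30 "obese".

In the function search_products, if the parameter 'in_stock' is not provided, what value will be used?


The search_products spec declares:
  - in_stock (boolean, optional): If true, return only items that are in stock; if false, do not filter on stock (out-of-stock items are included too) [default: true]
Default:
true


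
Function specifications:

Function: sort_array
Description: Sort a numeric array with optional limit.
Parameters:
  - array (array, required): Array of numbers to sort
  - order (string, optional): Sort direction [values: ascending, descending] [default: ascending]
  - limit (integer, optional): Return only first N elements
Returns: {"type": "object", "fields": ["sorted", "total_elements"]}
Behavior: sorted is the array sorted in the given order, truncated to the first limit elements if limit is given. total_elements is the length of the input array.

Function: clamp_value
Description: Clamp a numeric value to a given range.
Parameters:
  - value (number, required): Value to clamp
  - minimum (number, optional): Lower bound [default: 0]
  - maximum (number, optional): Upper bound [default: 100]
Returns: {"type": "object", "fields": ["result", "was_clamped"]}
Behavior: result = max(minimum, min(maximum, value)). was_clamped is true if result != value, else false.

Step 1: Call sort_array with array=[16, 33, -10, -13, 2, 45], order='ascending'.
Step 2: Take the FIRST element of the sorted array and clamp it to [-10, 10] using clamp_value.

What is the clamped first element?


Step 1: sort_array(order=ascending)
  sorted: [-13, -10, 2, 16, 33, 45]
  -> first element = -13
Step 2: clamp_value(value=-13, minimum=-10, maximum=10)
  result = max(-10, min(10, -13)) = max(-10, -13) = -10
  was_clamped = (-10 != -13) = true
  -> result = -10
-10


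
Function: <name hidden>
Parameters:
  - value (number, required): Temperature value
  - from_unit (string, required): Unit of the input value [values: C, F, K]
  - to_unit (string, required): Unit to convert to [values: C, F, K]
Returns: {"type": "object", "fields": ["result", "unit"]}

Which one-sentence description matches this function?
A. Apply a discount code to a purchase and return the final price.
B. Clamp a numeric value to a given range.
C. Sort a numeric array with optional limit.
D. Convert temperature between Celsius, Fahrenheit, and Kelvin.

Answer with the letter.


Parameters value, from_unit, to_unit and return ["result", "unit"] fit: Convert temperature between Celsius, Fahrenheit, and Kelvin.
D


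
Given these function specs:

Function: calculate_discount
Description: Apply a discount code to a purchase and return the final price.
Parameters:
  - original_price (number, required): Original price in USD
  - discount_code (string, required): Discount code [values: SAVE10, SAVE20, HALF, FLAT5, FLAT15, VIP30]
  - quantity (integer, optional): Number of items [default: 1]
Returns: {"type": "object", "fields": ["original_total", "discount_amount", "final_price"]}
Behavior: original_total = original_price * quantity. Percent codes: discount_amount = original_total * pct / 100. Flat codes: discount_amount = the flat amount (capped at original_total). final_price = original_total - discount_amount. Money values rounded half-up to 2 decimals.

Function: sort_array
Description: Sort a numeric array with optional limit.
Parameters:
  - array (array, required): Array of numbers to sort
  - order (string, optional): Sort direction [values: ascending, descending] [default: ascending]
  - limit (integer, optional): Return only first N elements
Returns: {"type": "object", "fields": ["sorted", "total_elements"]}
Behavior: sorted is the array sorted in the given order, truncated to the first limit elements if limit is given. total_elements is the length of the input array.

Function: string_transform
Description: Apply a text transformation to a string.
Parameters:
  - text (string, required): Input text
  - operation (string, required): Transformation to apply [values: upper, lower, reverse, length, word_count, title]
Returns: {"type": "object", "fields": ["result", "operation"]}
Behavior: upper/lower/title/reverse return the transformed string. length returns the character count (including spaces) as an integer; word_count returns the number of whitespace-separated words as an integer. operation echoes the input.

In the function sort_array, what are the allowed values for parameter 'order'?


The sort_array spec declares:
  - order (string, optional): Sort direction [values: ascending, descending] [default: ascending]
Allowed values:
ascending, descending


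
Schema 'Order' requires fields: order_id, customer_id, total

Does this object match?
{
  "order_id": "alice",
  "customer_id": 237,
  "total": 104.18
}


Checking required fields... All present.
Valid - all required fields present


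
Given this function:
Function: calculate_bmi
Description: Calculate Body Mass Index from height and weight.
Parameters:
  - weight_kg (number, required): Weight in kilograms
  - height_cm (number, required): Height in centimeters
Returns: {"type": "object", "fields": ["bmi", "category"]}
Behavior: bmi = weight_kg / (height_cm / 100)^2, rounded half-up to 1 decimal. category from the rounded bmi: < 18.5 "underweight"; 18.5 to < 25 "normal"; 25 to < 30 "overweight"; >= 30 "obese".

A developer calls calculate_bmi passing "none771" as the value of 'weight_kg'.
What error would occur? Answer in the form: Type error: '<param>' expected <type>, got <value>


Spec: 'weight_kg' is declared as number; "none771" is a string.
Type error: 'weight_kg' expected number, got "none771"


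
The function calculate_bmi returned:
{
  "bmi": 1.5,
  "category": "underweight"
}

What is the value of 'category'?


underweight


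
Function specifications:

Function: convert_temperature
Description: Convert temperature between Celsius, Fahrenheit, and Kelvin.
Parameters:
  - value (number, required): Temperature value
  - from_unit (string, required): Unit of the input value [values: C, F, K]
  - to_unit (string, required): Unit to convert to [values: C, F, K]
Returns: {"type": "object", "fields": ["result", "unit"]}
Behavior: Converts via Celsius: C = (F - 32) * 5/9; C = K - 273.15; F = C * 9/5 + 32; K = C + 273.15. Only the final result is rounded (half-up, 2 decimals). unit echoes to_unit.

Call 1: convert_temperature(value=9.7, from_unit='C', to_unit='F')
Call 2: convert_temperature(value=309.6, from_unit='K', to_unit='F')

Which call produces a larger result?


Call 1:
  Input already in C: 9.7
  To F: 9.7 * 9/5 + 32 = 49.46
  Round to 2 decimals: 49.46
  -> 49.46 F
Call 2:
  To C: 309.6 - 273.15 = 36.45
  To F: 36.45 * 9/5 + 32 = 97.61
  Round to 2 decimals: 97.61
  -> 97.61 F
Call 2 (97.61 F)


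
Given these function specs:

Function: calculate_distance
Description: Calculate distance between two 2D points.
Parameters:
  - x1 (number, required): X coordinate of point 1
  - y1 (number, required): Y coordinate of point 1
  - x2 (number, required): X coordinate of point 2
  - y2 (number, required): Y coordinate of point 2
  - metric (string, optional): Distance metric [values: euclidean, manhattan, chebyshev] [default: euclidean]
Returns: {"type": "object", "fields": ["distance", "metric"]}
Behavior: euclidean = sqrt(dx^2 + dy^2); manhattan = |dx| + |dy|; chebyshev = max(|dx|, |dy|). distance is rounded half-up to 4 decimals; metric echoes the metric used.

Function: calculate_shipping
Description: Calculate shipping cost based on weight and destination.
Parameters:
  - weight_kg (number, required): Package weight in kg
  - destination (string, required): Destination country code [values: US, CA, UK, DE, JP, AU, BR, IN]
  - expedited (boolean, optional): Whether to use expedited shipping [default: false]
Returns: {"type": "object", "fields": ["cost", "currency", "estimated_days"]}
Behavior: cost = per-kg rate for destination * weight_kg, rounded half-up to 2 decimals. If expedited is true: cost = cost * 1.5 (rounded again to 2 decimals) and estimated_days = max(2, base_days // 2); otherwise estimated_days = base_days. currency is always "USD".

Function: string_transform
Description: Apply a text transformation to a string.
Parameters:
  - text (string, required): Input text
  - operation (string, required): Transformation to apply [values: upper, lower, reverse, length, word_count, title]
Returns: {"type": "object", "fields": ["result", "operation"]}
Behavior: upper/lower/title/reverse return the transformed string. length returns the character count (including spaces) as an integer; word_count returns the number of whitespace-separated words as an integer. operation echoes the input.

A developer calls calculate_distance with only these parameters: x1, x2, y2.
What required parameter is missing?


Required parameters: x1, y1, x2, y2
Provided: x1, x2, y2
Missing: y1
y1


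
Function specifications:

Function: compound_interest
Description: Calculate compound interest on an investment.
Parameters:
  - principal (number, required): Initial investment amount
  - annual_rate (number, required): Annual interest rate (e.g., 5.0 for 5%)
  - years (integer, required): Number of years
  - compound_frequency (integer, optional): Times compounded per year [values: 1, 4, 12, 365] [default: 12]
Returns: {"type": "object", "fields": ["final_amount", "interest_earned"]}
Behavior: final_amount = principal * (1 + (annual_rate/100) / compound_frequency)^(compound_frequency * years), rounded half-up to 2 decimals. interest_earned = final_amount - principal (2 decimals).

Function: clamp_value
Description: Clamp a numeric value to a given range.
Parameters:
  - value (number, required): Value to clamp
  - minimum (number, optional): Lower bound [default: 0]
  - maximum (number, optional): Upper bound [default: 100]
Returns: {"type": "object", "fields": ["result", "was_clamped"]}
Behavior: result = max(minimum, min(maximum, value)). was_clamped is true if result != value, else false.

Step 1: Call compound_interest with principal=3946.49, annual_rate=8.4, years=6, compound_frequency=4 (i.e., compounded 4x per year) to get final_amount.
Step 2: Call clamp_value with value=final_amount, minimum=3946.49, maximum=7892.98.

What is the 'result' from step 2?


Step 1: compound_interest
  rate per period = 8.4/100/4 = 0.021 (keep full precision); periods = 4 * 6 = 24
  (1 + 0.021)^24 = 1.64671261
  final_amount = 3946.49 * 1.64671261 = 6498.734832 -> 6498.73
  interest_earned = 6498.73 - 3946.49 = 2552.24
  -> final_amount = 6498.73
Step 2: clamp_value(value=6498.73, minimum=3946.49, maximum=7892.98)
  result = max(3946.49, min(7892.98, 6498.73)) = max(3946.49, 6498.73) = 6498.73
  was_clamped = (6498.73 != 6498.73) = false
  -> result = 6498.73
6498.73


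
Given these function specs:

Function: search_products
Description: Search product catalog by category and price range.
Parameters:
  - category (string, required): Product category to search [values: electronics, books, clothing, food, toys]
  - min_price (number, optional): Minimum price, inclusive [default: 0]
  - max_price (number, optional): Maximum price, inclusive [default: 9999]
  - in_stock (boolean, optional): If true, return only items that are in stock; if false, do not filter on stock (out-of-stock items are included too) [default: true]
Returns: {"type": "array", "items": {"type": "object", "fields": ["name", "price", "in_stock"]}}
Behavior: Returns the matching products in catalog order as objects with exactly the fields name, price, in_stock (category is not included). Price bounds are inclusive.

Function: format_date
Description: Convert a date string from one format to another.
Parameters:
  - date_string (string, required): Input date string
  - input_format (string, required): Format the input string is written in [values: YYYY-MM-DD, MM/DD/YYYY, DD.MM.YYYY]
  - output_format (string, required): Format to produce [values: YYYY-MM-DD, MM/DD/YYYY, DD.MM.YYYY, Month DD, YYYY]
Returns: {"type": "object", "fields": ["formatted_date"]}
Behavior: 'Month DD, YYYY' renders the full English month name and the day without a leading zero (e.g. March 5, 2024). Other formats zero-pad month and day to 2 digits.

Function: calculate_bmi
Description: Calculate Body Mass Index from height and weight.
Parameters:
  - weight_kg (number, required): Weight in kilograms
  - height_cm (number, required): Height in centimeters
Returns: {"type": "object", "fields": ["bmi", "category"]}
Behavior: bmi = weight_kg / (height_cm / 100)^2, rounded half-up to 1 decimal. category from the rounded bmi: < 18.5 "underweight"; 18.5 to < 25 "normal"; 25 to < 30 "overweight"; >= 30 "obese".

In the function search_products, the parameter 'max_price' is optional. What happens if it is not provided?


The search_products spec declares:
  - max_price (number, optional): Maximum price, inclusive [default: 9999]
It defaults to 9999


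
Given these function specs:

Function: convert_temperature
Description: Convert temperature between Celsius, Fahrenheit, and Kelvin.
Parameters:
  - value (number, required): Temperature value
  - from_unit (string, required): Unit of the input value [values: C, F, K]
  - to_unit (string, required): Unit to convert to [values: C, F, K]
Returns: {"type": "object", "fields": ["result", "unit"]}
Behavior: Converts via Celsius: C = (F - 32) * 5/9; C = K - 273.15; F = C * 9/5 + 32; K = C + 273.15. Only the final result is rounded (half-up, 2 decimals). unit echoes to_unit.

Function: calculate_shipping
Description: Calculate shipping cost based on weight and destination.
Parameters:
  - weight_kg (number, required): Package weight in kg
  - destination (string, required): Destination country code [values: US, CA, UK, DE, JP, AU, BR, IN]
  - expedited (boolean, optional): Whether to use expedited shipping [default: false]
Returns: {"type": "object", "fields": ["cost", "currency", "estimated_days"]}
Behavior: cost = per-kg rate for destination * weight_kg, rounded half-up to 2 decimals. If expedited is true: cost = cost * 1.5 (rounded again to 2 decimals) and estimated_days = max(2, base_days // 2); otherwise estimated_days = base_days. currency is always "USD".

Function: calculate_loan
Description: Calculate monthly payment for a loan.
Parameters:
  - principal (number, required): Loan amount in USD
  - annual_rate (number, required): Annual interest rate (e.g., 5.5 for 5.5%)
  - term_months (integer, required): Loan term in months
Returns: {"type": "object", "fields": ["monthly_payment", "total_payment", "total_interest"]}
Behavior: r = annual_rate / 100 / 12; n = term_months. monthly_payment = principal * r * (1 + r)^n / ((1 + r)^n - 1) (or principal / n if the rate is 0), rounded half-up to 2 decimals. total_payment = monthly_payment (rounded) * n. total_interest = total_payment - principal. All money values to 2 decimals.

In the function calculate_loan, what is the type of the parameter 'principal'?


The calculate_loan spec declares:
  - principal (number, required): Loan amount in USD
Type:
number


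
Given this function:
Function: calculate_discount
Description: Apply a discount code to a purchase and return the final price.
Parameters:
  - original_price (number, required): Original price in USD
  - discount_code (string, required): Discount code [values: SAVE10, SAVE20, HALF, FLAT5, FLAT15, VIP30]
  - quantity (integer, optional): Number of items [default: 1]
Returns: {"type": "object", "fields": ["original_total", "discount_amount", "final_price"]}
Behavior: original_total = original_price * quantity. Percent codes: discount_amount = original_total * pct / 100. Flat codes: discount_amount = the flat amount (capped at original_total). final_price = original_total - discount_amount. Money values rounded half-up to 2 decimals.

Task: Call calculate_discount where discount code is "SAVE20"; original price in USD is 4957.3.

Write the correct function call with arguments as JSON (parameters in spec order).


Mapping each described value to its parameter name:
  'Discount code' -> discount_code = "SAVE20"
  'Original price in USD' -> original_price = 4957.3
calculate_discount({"original_price": 4957.3, "discount_code": "SAVE20"})


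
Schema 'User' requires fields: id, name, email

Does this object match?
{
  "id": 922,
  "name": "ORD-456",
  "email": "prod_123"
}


Checking required fields... All present.
Valid - all required fields present


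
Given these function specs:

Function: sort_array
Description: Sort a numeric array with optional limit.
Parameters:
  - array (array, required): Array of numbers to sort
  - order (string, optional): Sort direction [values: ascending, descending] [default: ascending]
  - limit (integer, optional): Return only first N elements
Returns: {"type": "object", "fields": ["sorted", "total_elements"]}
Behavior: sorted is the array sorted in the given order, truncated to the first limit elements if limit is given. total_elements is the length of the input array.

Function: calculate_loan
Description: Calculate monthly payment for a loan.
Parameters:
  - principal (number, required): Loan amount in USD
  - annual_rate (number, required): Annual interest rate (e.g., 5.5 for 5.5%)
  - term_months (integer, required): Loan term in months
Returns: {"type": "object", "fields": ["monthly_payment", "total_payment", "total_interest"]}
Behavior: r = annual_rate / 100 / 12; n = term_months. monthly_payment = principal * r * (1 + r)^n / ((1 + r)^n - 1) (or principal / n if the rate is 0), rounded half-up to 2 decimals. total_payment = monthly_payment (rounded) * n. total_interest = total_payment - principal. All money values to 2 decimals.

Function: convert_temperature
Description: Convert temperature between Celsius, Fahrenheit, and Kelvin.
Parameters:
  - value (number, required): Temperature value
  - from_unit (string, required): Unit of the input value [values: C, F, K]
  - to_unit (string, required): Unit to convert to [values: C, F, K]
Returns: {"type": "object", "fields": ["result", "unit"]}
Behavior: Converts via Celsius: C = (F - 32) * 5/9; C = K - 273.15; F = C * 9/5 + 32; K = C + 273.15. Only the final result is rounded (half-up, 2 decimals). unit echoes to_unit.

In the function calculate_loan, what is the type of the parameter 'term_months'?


The calculate_loan spec declares:
  - term_months (integer, required): Loan term in months
Type:
integer


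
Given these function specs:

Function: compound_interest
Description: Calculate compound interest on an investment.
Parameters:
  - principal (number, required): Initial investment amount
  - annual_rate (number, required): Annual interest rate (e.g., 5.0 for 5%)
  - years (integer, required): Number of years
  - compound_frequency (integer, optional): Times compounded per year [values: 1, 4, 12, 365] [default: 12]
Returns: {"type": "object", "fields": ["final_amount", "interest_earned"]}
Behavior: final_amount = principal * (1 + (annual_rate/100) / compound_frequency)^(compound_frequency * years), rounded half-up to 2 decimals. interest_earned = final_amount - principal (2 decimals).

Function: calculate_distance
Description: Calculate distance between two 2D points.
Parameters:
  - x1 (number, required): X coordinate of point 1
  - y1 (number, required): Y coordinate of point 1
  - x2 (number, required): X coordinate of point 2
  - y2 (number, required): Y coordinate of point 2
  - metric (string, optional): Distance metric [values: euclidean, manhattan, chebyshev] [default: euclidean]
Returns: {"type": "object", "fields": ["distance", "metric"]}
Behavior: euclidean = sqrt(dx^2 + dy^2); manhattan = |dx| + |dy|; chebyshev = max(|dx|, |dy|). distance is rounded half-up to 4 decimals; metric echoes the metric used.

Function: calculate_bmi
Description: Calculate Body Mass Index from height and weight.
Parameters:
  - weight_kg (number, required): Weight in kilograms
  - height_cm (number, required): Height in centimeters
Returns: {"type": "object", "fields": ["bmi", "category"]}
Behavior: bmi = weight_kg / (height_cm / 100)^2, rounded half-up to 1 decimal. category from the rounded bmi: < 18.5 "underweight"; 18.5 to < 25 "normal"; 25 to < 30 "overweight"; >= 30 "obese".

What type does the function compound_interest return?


The compound_interest spec declares Returns: {"type": "object", "fields": ["final_amount", "interest_earned"]}
Type:
object


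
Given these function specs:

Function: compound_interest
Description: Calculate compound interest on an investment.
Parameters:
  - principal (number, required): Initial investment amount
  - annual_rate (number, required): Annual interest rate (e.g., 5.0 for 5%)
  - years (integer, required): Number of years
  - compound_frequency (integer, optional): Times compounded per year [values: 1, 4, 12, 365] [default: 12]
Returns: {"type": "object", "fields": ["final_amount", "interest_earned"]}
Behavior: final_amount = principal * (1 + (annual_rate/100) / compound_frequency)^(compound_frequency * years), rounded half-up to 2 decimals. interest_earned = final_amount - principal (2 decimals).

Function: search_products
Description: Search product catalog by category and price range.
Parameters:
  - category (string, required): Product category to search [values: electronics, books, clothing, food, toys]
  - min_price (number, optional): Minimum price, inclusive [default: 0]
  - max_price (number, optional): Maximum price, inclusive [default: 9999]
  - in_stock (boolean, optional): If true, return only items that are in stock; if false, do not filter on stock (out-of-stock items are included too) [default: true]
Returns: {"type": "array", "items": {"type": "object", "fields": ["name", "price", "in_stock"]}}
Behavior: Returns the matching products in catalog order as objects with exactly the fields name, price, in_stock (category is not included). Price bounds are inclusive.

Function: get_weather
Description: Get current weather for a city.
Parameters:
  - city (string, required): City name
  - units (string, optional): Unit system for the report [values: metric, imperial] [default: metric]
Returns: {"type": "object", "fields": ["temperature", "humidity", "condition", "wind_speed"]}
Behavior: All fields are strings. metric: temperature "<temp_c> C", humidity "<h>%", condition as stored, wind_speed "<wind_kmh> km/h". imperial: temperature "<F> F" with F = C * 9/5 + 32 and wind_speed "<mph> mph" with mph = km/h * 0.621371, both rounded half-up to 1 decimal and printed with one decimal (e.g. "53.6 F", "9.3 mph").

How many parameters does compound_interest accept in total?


Parameters of compound_interest: principal (required), annual_rate (required), years (required), compound_frequency (optional)
Total:
4


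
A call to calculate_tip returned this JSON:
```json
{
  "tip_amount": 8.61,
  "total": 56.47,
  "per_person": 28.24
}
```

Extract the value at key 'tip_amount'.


8.61
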